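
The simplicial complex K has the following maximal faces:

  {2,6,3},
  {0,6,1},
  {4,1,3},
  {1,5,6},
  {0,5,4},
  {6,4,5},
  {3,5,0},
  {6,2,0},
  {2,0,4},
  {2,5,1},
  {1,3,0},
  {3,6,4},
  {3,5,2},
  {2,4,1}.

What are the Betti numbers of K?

b_0 = 1, b_1 = 2, b_2 = 1.

Order the vertices as 0 < 1 < 2 < 3 < 4 < 5 < 6. Listing each simplex with vertices in this order, K has dimension 2 with simplices:

  0-simplices (7): [0], [1], [2], [3], [4], [5], [6]
  1-simplices (21): [0,1], [0,2], [0,3], [0,4], [0,5], [0,6], [1,2], [1,3], [1,4], [1,5], [1,6], [2,3], [2,4], [2,5], [2,6], [3,4], [3,5], [3,6], [4,5], [4,6], [5,6]
  2-simplices (14): [0,1,3], [0,1,6], [0,2,4], [0,2,6], [0,3,5], [0,4,5], [1,2,4], [1,2,5], [1,3,4], [1,5,6], [2,3,5], [2,3,6], [3,4,6], [4,5,6]

giving chain groups C_0 ≅ Z^7, C_1 ≅ Z^21, C_2 ≅ Z^14.

Boundary ∂_1: C_1 → C_0 is given by ∂[p,q] = [q] − [p]. For instance
  ∂[3,4] = [4] − [3].
The resulting 7×21 matrix has rank 6, and its Smith normal form has invariant factors (1,1,1,1,1,1).

Boundary ∂_2: C_2 → C_1 maps a triangle to the signed sum of its edges. For instance
  ∂[2,3,6] = [3,6] − [2,6] + [2,3],
  ∂[1,2,4] = [2,4] − [1,4] + [1,2].
The resulting 21×14 matrix has rank 13, and its Smith normal form has invariant factors (1,1,1,1,1,1,1,1,1,1,1,1,1).

Reading off H_k = ker ∂_k / im ∂_{k+1}:

  H_0: rank C_0 − rank ∂_1 = 7 − 6 = 1, and the invariant factors of ∂_1 are all 1, so H_0 = Z.
  H_1: rank ker ∂_1 − rank ∂_2 = (21 − 6) − 13 = 2, and the invariant factors of ∂_2 are all 1, so H_1 = Z^2.
  H_2: rank ker ∂_2 − rank ∂_3 = (14 − 13) − 0 = 1, and there is no ∂_3, so H_2 = Z.

As a check, the Euler characteristic is 7 − 21 + 14 = 0, which agrees with 1 − 2 + 1 = 0.

Hence the Betti numbers are b_0 = 1, b_1 = 2, b_2 = 1.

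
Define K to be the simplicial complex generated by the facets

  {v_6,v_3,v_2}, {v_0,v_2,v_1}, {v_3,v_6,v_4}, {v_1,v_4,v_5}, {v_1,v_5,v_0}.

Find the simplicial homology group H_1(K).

H_1 = Z.

Fix the vertex order v_0 < v_1 < v_2 < v_3 < v_4 < v_5 < v_6 and write every simplex with vertices in increasing order. Then dim K = 2 and the simplices of K are:

  0-simplices (7): [v_0], [v_1], [v_2], [v_3], [v_4], [v_5], [v_6]
  1-simplices (12): [v_0,v_1], [v_0,v_2], [v_0,v_5], [v_1,v_2], [v_1,v_4], [v_1,v_5], [v_2,v_3], [v_2,v_6], [v_3,v_4], [v_3,v_6], [v_4,v_5], [v_4,v_6]
  2-simplices (5): [v_0,v_1,v_2], [v_0,v_1,v_5], [v_1,v_4,v_5], [v_2,v_3,v_6], [v_3,v_4,v_6]

giving chain groups C_0 ≅ Z^7, C_1 ≅ Z^12, C_2 ≅ Z^5.

The boundary map ∂_1: C_1 → C_0 sends each edge [p,q] (with p < q) to q − p. For instance
  ∂[v_1,v_2] = [v_2] − [v_1].
The resulting 7×12 matrix has rank 6, and its Smith normal form has invariant factors (1,1,1,1,1,1).

The boundary map ∂_2: C_2 → C_1 sends each 2-simplex [p,q,r] to [q,r] − [p,r] + [p,q]. For instance
  ∂[v_3,v_4,v_6] = [v_4,v_6] − [v_3,v_6] + [v_3,v_4],
  ∂[v_0,v_1,v_2] = [v_1,v_2] − [v_0,v_2] + [v_0,v_1].
As a 12×5 matrix over Z this has rank 5, with invariant factors (1,1,1,1,1).

Now H_k = ker ∂_k / im ∂_{k+1}, so:

  H_1: rank ker ∂_1 − rank ∂_2 = (12 − 6) − 5 = 1, and the invariant factors of ∂_2 are all 1, so H_1 ≅ Z.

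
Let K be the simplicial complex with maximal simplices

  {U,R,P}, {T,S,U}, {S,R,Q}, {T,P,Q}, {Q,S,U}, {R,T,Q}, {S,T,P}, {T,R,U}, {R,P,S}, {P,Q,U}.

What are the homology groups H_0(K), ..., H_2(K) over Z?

H_0 ≅ Z,  H_1 ≅ Z/2,  H_2 = 0.

Order the vertices as P < Q < R < S < T < U. Listing each simplex with vertices in this order, K has dimension 2 with simplices:

  0-simplices (6): P, Q, R, S, T, U
  1-simplices (15): PQ, PR, PS, PT, PU, QR, QS, QT, QU, RS, RT, RU, ST, SU, TU
  2-simplices (10): PQT, PQU, PRS, PRU, PST, QRS, QRT, QSU, RTU, STU

giving chain groups C_0 ≅ Z^6, C_1 ≅ Z^15, C_2 ≅ Z^10.

Boundary ∂_1: C_1 → C_0 maps an edge to its endpoints' difference, ∂[p,q] = q − p.
This gives a 6×15 integer matrix of rank 5; reducing to Smith normal form yields diagonal entries (1,1,1,1,1).

∂_2: C_2 → C_1 acts by ∂[p,q,r] = [q,r] − [p,r] + [p,q]. For instance
  ∂PST = ST − PT + PS,
  ∂PQU = QU − PU + PQ.
This gives a 15×10 integer matrix of rank 10; reducing to Smith normal form yields diagonal entries (1,1,1,1,1,1,1,1,1,2).

From H_k ≅ ker(∂_k) / im(∂_{k+1}) we obtain:

  H_0: rank C_0 − rank ∂_1 = 6 − 5 = 1, and the invariant factors of ∂_1 are all 1, so H_0 = Z.
  H_1: rank ker ∂_1 − rank ∂_2 = (15 − 5) − 10 = 0, and ∂_2 has invariant factor 2 > 1, so H_1 = Z/2.
  H_2: rank ker ∂_2 − rank ∂_3 = (10 − 10) − 0 = 0, and there is no ∂_3, so H_2 = 0.

As a check, the Euler characteristic is 6 − 15 + 10 = 1, which agrees with 1 − 0 + 0 = 1.
(K is a triangulation of the real projective plane RP^2.)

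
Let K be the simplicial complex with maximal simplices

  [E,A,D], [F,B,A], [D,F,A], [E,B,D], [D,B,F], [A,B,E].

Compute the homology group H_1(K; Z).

We work with the vertex ordering A < B < D < E < F. The simplices of K, each written with vertices in increasing order, are:

  0-simplices (5): A, B, D, E, F
  1-simplices (9): AB, AD, AE, AF, BD, BE, BF, DE, DF
  2-simplices (6): ABE, ABF, ADE, ADF, BDE, BDF

Hence C_0 ≅ Z^5, C_1 ≅ Z^9, C_2 ≅ Z^6.

Boundary ∂_1: C_1 → C_0 sends each edge [p,q] (with p < q) to q − p.
As a 5×9 matrix over Z this has rank 4, with invariant factors (1,1,1,1).

∂_2: C_2 → C_1 sends each 2-simplex [p,q,r] to [q,r] − [p,r] + [p,q]. For instance
  ∂ABF = BF − AF + AB,
  ∂ADE = DE − AE + AD.
The 9×6 boundary matrix has rank 5 and Smith normal form diag(1,1,1,1,1).

From H_k ≅ ker(∂_k) / im(∂_{k+1}) we obtain:

  H_1: rank ker ∂_1 − rank ∂_2 = (9 − 4) − 5 = 0, and the invariant factors of ∂_2 are all 1, so H_1 = 0.

H_1 = 0.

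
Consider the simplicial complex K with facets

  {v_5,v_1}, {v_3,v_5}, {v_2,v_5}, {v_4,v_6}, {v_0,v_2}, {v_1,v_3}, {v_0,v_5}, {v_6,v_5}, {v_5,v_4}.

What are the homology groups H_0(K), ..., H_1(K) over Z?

H_0 ≅ Z,  H_1 ≅ Z^3.

Order the vertices as v_0 < v_1 < v_2 < v_3 < v_4 < v_5 < v_6. Listing each simplex with vertices in this order, K has dimension 1 with simplices:

  0-simplices (7): [v_0], [v_1], [v_2], [v_3], [v_4], [v_5], [v_6]
  1-simplices (9): [v_0,v_2], [v_0,v_5], [v_1,v_3], [v_1,v_5], [v_2,v_5], [v_3,v_5], [v_4,v_5], [v_4,v_6], [v_5,v_6]

giving chain groups C_0 ≅ Z^7, C_1 ≅ Z^9.

∂_1: C_1 → C_0 sends each edge [p,q] (with p < q) to q − p. For instance
  ∂[v_5,v_6] = [v_6] − [v_5].
The 7×9 boundary matrix has rank 6 and Smith normal form diag(1,1,1,1,1,1).

Computing H_k = (kernel of ∂_k) / (image of ∂_{k+1}):

  H_0: rank C_0 − rank ∂_1 = 7 − 6 = 1, and the invariant factors of ∂_1 are all 1, so H_0 ≅ Z.
  H_1: rank ker ∂_1 − rank ∂_2 = (9 − 6) − 0 = 3, and there is no ∂_2, so H_1 ≅ Z^3.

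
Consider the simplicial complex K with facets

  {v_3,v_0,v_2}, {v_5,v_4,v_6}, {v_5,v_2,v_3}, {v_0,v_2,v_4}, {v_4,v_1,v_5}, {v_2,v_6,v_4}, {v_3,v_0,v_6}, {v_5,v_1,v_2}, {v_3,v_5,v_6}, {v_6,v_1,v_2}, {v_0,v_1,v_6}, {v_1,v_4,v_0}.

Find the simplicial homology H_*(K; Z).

Fix the vertex order v_0 < v_1 < v_2 < v_3 < v_4 < v_5 < v_6 and write every simplex with vertices in increasing order. Then dim K = 2 and the simplices of K are:

  0-simplices (7): [v_0], [v_1], [v_2], [v_3], [v_4], [v_5], [v_6]
  1-simplices (18): (18 of them)
  2-simplices (12): (12 of them)

Hence C_0 ≅ Z^7, C_1 ≅ Z^18, C_2 ≅ Z^12.

The boundary map ∂_1: C_1 → C_0 sends each edge [p,q] (with p < q) to q − p. For instance
  ∂[v_2,v_4] = [v_4] − [v_2].
The 7×18 boundary matrix has rank 6 and Smith normal form diag(1,1,1,1,1,1).

∂_2: C_2 → C_1 acts by ∂[p,q,r] = [q,r] − [p,r] + [p,q]. For instance
  ∂[v_1,v_2,v_5] = [v_2,v_5] − [v_1,v_5] + [v_1,v_2],
  ∂[v_3,v_5,v_6] = [v_5,v_6] − [v_3,v_6] + [v_3,v_5].
The 18×12 boundary matrix has rank 12 and Smith normal form diag(1,1,1,1,1,1,1,1,1,1,1,2).

From H_k ≅ ker(∂_k) / im(∂_{k+1}) we obtain:

  H_0: rank C_0 − rank ∂_1 = 7 − 6 = 1, and the invariant factors of ∂_1 are all 1, so H_0 = Z.
  H_1: rank ker ∂_1 − rank ∂_2 = (18 − 6) − 12 = 0, and ∂_2 has invariant factor 2 > 1, so H_1 = Z/2.
  H_2: rank ker ∂_2 − rank ∂_3 = (12 − 12) − 0 = 0, and there is no ∂_3, so H_2 = 0.

H_0 ≅ Z,  H_1 ≅ Z/2,  H_2 = 0.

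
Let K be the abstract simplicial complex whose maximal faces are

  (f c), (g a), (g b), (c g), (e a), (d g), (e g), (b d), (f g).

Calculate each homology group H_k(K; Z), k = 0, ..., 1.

Take the total order a < b < c < d < e < f < g on the vertex set. Then K (dimension 1) consists of the simplices:

  0-simplices (7): a, b, c, d, e, f, g
  1-simplices (9): ae, ag, bd, bg, cf, cg, dg, eg, fg

giving chain groups C_0 ≅ Z^7, C_1 ≅ Z^9.

The boundary map ∂_1: C_1 → C_0 sends each edge [p,q] (with p < q) to q − p. For instance
  ∂cg = g − c.
The resulting 7×9 matrix has rank 6, and its Smith normal form has invariant factors (1,1,1,1,1,1).

Reading off H_k = ker ∂_k / im ∂_{k+1}:

  H_0: rank C_0 − rank ∂_1 = 7 − 6 = 1, and the invariant factors of ∂_1 are all 1, so H_0 = Z.
  H_1: rank ker ∂_1 − rank ∂_2 = (9 − 6) − 0 = 3, and there is no ∂_2, so H_1 = Z^3.

H_0 = Z,  H_1 = Z^3.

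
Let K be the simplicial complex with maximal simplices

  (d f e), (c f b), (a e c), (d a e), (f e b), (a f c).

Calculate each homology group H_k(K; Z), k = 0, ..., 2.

Order the vertices as a < b < c < d < e < f. Listing each simplex with vertices in this order, K has dimension 2 with simplices:

  0-simplices (6): a, b, c, d, e, f
  1-simplices (12): ac, ad, ae, af, bc, be, bf, ce, cf, de, df, ef
  2-simplices (6): ace, acf, ade, bcf, bef, def

Hence C_0 ≅ Z^6, C_1 ≅ Z^12, C_2 ≅ Z^6.

∂_1: C_1 → C_0 is given by ∂[p,q] = [q] − [p]. For instance
  ∂af = f − a.
The resulting 6×12 matrix has rank 5, and its Smith normal form has invariant factors (1,1,1,1,1).

Boundary ∂_2: C_2 → C_1 acts by ∂[p,q,r] = [q,r] − [p,r] + [p,q]. For instance
  ∂bcf = cf − bf + bc,
  ∂ade = de − ae + ad.
This gives a 12×6 integer matrix of rank 6; reducing to Smith normal form yields diagonal entries (1,1,1,1,1,1).

Reading off H_k = ker ∂_k / im ∂_{k+1}:

  H_0: rank C_0 − rank ∂_1 = 6 − 5 = 1, and the invariant factors of ∂_1 are all 1, so H_0 ≅ Z.
  H_1: rank ker ∂_1 − rank ∂_2 = (12 − 5) − 6 = 1, and the invariant factors of ∂_2 are all 1, so H_1 ≅ Z.
  H_2: rank ker ∂_2 − rank ∂_3 = (6 − 6) − 0 = 0, and there is no ∂_3, so H_2 ≅ 0.

H_0 = Z,  H_1 = Z,  H_2 = 0.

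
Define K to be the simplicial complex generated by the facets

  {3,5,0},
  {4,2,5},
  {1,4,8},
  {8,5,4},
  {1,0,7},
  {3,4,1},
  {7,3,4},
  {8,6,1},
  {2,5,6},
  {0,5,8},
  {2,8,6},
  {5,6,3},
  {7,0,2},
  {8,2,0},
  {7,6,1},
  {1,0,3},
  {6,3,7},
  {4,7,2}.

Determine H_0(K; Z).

K has 9 vertices, 27 edges, 18 triangles.
rank ∂_0 = 0, rank ∂_1 = 8 ⇒ b_0 = 9 − 0 − 8 = 1; all invariant factors of ∂_1 are 1 so no torsion. So H_0 ≅ Z.

H_0 ≅ Z.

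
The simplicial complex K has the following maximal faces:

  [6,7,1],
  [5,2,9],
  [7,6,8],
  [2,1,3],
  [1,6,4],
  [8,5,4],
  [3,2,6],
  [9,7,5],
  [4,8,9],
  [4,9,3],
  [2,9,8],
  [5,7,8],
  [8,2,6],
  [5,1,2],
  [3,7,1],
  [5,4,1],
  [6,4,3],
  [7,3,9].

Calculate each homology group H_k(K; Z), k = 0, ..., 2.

H_0 = Z,  H_1 = Z ⊕ Z/2Z,  H_2 = 0.

We work with the vertex ordering 1 < 2 < 3 < 4 < 5 < 6 < 7 < 8 < 9. The simplices of K, each written with vertices in increasing order, are:

  0-simplices (9): [1], [2], [3], [4], [5], [6], [7], [8], [9]
  1-simplices (27): (27 of them)
  2-simplices (18): [1,2,3], [1,2,5], [1,3,7], [1,4,5], [1,4,6], [1,6,7], [2,3,6], [2,5,9], [2,6,8], [2,8,9], [3,4,6], [3,4,9], [3,7,9], [4,5,8], [4,8,9], [5,7,8], [5,7,9], [6,7,8]

Hence C_0 ≅ Z^9, C_1 ≅ Z^27, C_2 ≅ Z^18.

∂_1: C_1 → C_0 is given by ∂[p,q] = [q] − [p]. For instance
  ∂[2,3] = [3] − [2].
The resulting 9×27 matrix has rank 8, and its Smith normal form has invariant factors (1,1,1,1,1,1,1,1).

Boundary ∂_2: C_2 → C_1 acts by ∂[p,q,r] = [q,r] − [p,r] + [p,q]. For instance
  ∂[1,2,5] = [2,5] − [1,5] + [1,2],
  ∂[5,7,9] = [7,9] − [5,9] + [5,7].
This gives a 27×18 integer matrix of rank 18; reducing to Smith normal form yields diagonal entries (1,1,1,1,1,1,1,1,1,1,1,1,1,1,1,1,1,2).

Now H_k = ker ∂_k / im ∂_{k+1}, so:

  H_0: rank C_0 − rank ∂_1 = 9 − 8 = 1, and the invariant factors of ∂_1 are all 1, so H_0 = Z.
  H_1: rank ker ∂_1 − rank ∂_2 = (27 − 8) − 18 = 1, and ∂_2 has invariant factor 2 > 1, so H_1 = Z ⊕ Z/2Z.
  H_2: rank ker ∂_2 − rank ∂_3 = (18 − 18) − 0 = 0, and there is no ∂_3, so H_2 = 0.

As a check, the Euler characteristic is 9 − 27 + 18 = 0, which agrees with 1 − 1 + 0 = 0.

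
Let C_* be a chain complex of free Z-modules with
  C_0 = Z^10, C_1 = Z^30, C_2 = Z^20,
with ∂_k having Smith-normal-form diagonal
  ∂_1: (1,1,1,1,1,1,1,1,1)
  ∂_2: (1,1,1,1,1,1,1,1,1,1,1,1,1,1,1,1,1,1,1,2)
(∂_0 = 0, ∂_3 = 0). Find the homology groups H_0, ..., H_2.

H_0: b_0 = 10 − 0 − 9 = 1; torsion from ∂_1 factors > 1: none. So H_0 ≅ Z.
H_1: b_1 = 30 − 9 − 20 = 1; torsion from ∂_2 factors > 1: [2]. So H_1 ≅ Z ⊕ Z/2.
H_2: b_2 = 20 − 20 − 0 = 0; torsion from ∂_3 factors > 1: none. So H_2 ≅ 0.

H_0 ≅ Z,  H_1 ≅ Z ⊕ Z/2,  H_2 = 0.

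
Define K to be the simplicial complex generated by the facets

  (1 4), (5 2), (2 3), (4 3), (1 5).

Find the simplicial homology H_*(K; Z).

We work with the vertex ordering 1 < 2 < 3 < 4 < 5. The simplices of K, each written with vertices in increasing order, are:

  0-simplices (5): [1], [2], [3], [4], [5]
  1-simplices (5): [1,4], [1,5], [2,3], [2,5], [3,4]

giving chain groups C_0 ≅ Z^5, C_1 ≅ Z^5.

∂_1: C_1 → C_0 is given by ∂[p,q] = [q] − [p]. For instance
  ∂[2,3] = [3] − [2].
As a 5×5 matrix over Z this has rank 4, with invariant factors (1,1,1,1).

Reading off H_k = ker ∂_k / im ∂_{k+1}:

  H_0: rank C_0 − rank ∂_1 = 5 − 4 = 1, and the invariant factors of ∂_1 are all 1, so H_0 = Z.
  H_1: rank ker ∂_1 − rank ∂_2 = (5 − 4) − 0 = 1, and there is no ∂_2, so H_1 = Z.

(K is a triangulation of the circle S^1.)

H_0 = Z,  H_1 = Z.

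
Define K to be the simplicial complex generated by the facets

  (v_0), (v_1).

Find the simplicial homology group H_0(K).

Fix the vertex order v_0 < v_1 and write every simplex with vertices in increasing order. Then dim K = 0 and the simplices of K are:

  0-simplices (2): [v_0], [v_1]

giving chain groups C_0 ≅ Z^2.

Now H_k = ker ∂_k / im ∂_{k+1}, so:

  H_0: rank C_0 − rank ∂_1 = 2 − 0 = 2, and there is no ∂_1, so H_0 ≅ Z^2.

H_0 ≅ Z^2.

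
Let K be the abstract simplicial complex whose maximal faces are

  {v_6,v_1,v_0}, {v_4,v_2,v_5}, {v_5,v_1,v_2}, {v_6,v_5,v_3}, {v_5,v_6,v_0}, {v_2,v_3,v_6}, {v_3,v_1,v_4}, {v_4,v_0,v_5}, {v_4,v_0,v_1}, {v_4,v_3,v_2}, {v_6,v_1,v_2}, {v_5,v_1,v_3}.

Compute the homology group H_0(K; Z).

Take the total order v_0 < v_1 < v_2 < v_3 < v_4 < v_5 < v_6 on the vertex set. Then K (dimension 2) consists of the simplices:

  0-simplices (7): [v_0], [v_1], [v_2], [v_3], [v_4], [v_5], [v_6]
  1-simplices (18): (18 of them)
  2-simplices (12): (12 of them)

Hence C_0 ≅ Z^7, C_1 ≅ Z^18, C_2 ≅ Z^12.

Boundary ∂_1: C_1 → C_0 sends each edge [p,q] (with p < q) to q − p.
As a 7×18 matrix over Z this has rank 6, with invariant factors (1,1,1,1,1,1).

Boundary ∂_2: C_2 → C_1 maps a triangle to the signed sum of its edges. For instance
  ∂[v_1,v_2,v_5] = [v_2,v_5] − [v_1,v_5] + [v_1,v_2],
  ∂[v_1,v_2,v_6] = [v_2,v_6] − [v_1,v_6] + [v_1,v_2].
This gives a 18×12 integer matrix of rank 12; reducing to Smith normal form yields diagonal entries (1,1,1,1,1,1,1,1,1,1,1,2).

Now H_k = ker ∂_k / im ∂_{k+1}, so:

  H_0: rank C_0 − rank ∂_1 = 7 − 6 = 1, and the invariant factors of ∂_1 are all 1, so H_0 = Z.

H_0 = Z.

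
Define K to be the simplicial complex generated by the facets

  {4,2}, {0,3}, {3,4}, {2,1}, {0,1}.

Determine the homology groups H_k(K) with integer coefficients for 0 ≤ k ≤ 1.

H_0 = Z,  H_1 = Z.

Order the vertices as 0 < 1 < 2 < 3 < 4. Listing each simplex with vertices in this order, K has dimension 1 with simplices:

  0-simplices (5): [0], [1], [2], [3], [4]
  1-simplices (5): [0,1], [0,3], [1,2], [2,4], [3,4]

so the chain groups are C_0 ≅ Z^5, C_1 ≅ Z^5.

Boundary ∂_1: C_1 → C_0 is given by ∂[p,q] = [q] − [p].
The resulting 5×5 matrix has rank 4, and its Smith normal form has invariant factors (1,1,1,1).

Now H_k = ker ∂_k / im ∂_{k+1}, so:

  H_0: rank C_0 − rank ∂_1 = 5 − 4 = 1, and the invariant factors of ∂_1 are all 1, so H_0 ≅ Z.
  H_1: rank ker ∂_1 − rank ∂_2 = (5 − 4) − 0 = 1, and there is no ∂_2, so H_1 ≅ Z.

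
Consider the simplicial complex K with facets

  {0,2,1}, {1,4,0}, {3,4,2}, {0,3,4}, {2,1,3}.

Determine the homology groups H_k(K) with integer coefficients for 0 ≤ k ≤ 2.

K has 5 vertices, 10 edges, 5 triangles.
rank ∂_0 = 0, rank ∂_1 = 4 ⇒ b_0 = 5 − 0 − 4 = 1; all invariant factors of ∂_1 are 1 so no torsion. So H_0 = Z.
rank ∂_1 = 4, rank ∂_2 = 5 ⇒ b_1 = 10 − 4 − 5 = 1; all invariant factors of ∂_2 are 1 so no torsion. So H_1 = Z.
rank ∂_2 = 5, rank ∂_3 = 0 ⇒ b_2 = 5 − 5 − 0 = 0. So H_2 = 0.

H_0 ≅ Z,  H_1 ≅ Z,  H_2 = 0.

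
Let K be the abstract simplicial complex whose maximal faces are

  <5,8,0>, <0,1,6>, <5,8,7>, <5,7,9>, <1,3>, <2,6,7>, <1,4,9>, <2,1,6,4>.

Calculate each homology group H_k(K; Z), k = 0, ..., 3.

H_0 = Z,  H_1 = Z^2,  H_2 = 0,  H_3 = 0.

K has 10 vertices, 20 edges, 10 triangles, 1 3-simplex.
rank ∂_0 = 0, rank ∂_1 = 9 ⇒ b_0 = 10 − 0 − 9 = 1; all invariant factors of ∂_1 are 1 so no torsion. So H_0 = Z.
rank ∂_1 = 9, rank ∂_2 = 9 ⇒ b_1 = 20 − 9 − 9 = 2; all invariant factors of ∂_2 are 1 so no torsion. So H_1 = Z^2.
rank ∂_2 = 9, rank ∂_3 = 1 ⇒ b_2 = 10 − 9 − 1 = 0; all invariant factors of ∂_3 are 1 so no torsion. So H_2 = 0.
rank ∂_3 = 1, rank ∂_4 = 0 ⇒ b_3 = 1 − 1 − 0 = 0. So H_3 = 0.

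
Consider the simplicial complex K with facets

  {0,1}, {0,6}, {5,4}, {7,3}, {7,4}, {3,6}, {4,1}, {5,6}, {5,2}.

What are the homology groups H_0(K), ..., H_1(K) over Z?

H_0 = Z,  H_1 = Z^2.

We work with the vertex ordering 0 < 1 < 2 < 3 < 4 < 5 < 6 < 7. The simplices of K, each written with vertices in increasing order, are:

  0-simplices (8): [0], [1], [2], [3], [4], [5], [6], [7]
  1-simplices (9): [0,1], [0,6], [1,4], [2,5], [3,6], [3,7], [4,5], [4,7], [5,6]

so the chain groups are C_0 ≅ Z^8, C_1 ≅ Z^9.

Boundary ∂_1: C_1 → C_0 maps an edge to its endpoints' difference, ∂[p,q] = q − p. For instance
  ∂[4,5] = [5] − [4].
As a 8×9 matrix over Z this has rank 7, with invariant factors (1,1,1,1,1,1,1).

Reading off H_k = ker ∂_k / im ∂_{k+1}:

  H_0: rank C_0 − rank ∂_1 = 8 − 7 = 1, and the invariant factors of ∂_1 are all 1, so H_0 ≅ Z.
  H_1: rank ker ∂_1 − rank ∂_2 = (9 − 7) − 0 = 2, and there is no ∂_2, so H_1 ≅ Z^2.

As a check, the Euler characteristic is 8 − 9 = -1, which agrees with 1 − 2 = -1.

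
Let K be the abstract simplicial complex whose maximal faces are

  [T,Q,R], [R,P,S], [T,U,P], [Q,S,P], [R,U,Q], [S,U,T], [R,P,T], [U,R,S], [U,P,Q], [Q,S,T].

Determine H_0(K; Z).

Order the vertices as P < Q < R < S < T < U. Listing each simplex with vertices in this order, K has dimension 2 with simplices:

  0-simplices (6): P, Q, R, S, T, U
  1-simplices (15): PQ, PR, PS, PT, PU, QR, QS, QT, QU, RS, RT, RU, ST, SU, TU
  2-simplices (10): PQS, PQU, PRS, PRT, PTU, QRT, QRU, QST, RSU, STU

giving chain groups C_0 ≅ Z^6, C_1 ≅ Z^15, C_2 ≅ Z^10.

∂_1: C_1 → C_0 sends each edge [p,q] (with p < q) to q − p.
This gives a 6×15 integer matrix of rank 5; reducing to Smith normal form yields diagonal entries (1,1,1,1,1).

Boundary ∂_2: C_2 → C_1 sends each 2-simplex [p,q,r] to [q,r] − [p,r] + [p,q]. For instance
  ∂PQS = QS − PS + PQ,
  ∂PRT = RT − PT + PR.
This gives a 15×10 integer matrix of rank 10; reducing to Smith normal form yields diagonal entries (1,1,1,1,1,1,1,1,1,2).

Computing H_k = (kernel of ∂_k) / (image of ∂_{k+1}):

  H_0: rank C_0 − rank ∂_1 = 6 − 5 = 1, and the invariant factors of ∂_1 are all 1, so H_0 = Z.

H_0 ≅ Z.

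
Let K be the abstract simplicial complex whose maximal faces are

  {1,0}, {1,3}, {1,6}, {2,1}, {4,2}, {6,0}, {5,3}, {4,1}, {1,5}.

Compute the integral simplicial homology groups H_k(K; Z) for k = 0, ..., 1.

Fix the vertex order 0 < 1 < 2 < 3 < 4 < 5 < 6 and write every simplex with vertices in increasing order. Then dim K = 1 and the simplices of K are:

  0-simplices (7): [0], [1], [2], [3], [4], [5], [6]
  1-simplices (9): [0,1], [0,6], [1,2], [1,3], [1,4], [1,5], [1,6], [2,4], [3,5]

so the chain groups are C_0 ≅ Z^7, C_1 ≅ Z^9.

The boundary map ∂_1: C_1 → C_0 sends each edge [p,q] (with p < q) to q − p.
As a 7×9 matrix over Z this has rank 6, with invariant factors (1,1,1,1,1,1).

Now H_k = ker ∂_k / im ∂_{k+1}, so:

  H_0: rank C_0 − rank ∂_1 = 7 − 6 = 1, and the invariant factors of ∂_1 are all 1, so H_0 = Z.
  H_1: rank ker ∂_1 − rank ∂_2 = (9 − 6) − 0 = 3, and there is no ∂_2, so H_1 = Z^3.

(K is a triangulation of a wedge of 3 circles.)

H_0 ≅ Z,  H_1 ≅ Z^3.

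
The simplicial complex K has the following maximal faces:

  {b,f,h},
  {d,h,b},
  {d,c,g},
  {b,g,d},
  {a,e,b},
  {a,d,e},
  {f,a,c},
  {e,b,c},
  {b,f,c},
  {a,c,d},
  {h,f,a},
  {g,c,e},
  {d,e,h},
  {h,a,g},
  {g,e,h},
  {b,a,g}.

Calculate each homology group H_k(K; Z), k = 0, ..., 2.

H_0 = Z,  H_1 = Z^2,  H_2 = Z.

We work with the vertex ordering a < b < c < d < e < f < g < h. The simplices of K, each written with vertices in increasing order, are:

  0-simplices (8): a, b, c, d, e, f, g, h
  1-simplices (24): ab, ac, ad, ae, af, ag, ah, bc, bd, be, bf, bg, bh, cd, ce, cf, cg, de, dg, dh, eg, eh, fh, gh
  2-simplices (16): abe, abg, acd, acf, ade, afh, agh, bce, bcf, bdg, bdh, bfh, cdg, ceg, deh, egh

so the chain groups are C_0 ≅ Z^8, C_1 ≅ Z^24, C_2 ≅ Z^16.

The boundary map ∂_1: C_1 → C_0 maps an edge to its endpoints' difference, ∂[p,q] = q − p.
The 8×24 boundary matrix has rank 7 and Smith normal form diag(1,1,1,1,1,1,1).

The boundary map ∂_2: C_2 → C_1 sends each 2-simplex [p,q,r] to [q,r] − [p,r] + [p,q]. For instance
  ∂bcf = cf − bf + bc,
  ∂acd = cd − ad + ac.
As a 24×16 matrix over Z this has rank 15, with invariant factors (1,1,1,1,1,1,1,1,1,1,1,1,1,1,1).

Reading off H_k = ker ∂_k / im ∂_{k+1}:

  H_0: rank C_0 − rank ∂_1 = 8 − 7 = 1, and the invariant factors of ∂_1 are all 1, so H_0 = Z.
  H_1: rank ker ∂_1 − rank ∂_2 = (24 − 7) − 15 = 2, and the invariant factors of ∂_2 are all 1, so H_1 = Z^2.
  H_2: rank ker ∂_2 − rank ∂_3 = (16 − 15) − 0 = 1, and there is no ∂_3, so H_2 = Z.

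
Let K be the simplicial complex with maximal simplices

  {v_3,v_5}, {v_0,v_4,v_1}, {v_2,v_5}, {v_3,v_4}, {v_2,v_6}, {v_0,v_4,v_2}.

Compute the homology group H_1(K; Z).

H_1 ≅ Z.

Order the vertices as v_0 < v_1 < v_2 < v_3 < v_4 < v_5 < v_6. Listing each simplex with vertices in this order, K has dimension 2 with simplices:

  0-simplices (7): [v_0], [v_1], [v_2], [v_3], [v_4], [v_5], [v_6]
  1-simplices (9): [v_0,v_1], [v_0,v_2], [v_0,v_4], [v_1,v_4], [v_2,v_4], [v_2,v_5], [v_2,v_6], [v_3,v_4], [v_3,v_5]
  2-simplices (2): [v_0,v_1,v_4], [v_0,v_2,v_4]

Hence C_0 ≅ Z^7, C_1 ≅ Z^9, C_2 ≅ Z^2.

Boundary ∂_1: C_1 → C_0 is given by ∂[p,q] = [q] − [p].
As a 7×9 matrix over Z this has rank 6, with invariant factors (1,1,1,1,1,1).

Boundary ∂_2: C_2 → C_1 maps a triangle to the signed sum of its edges. For instance
  ∂[v_0,v_1,v_4] = [v_1,v_4] − [v_0,v_4] + [v_0,v_1],
  ∂[v_0,v_2,v_4] = [v_2,v_4] − [v_0,v_4] + [v_0,v_2].
The 9×2 boundary matrix has rank 2 and Smith normal form diag(1,1).

Computing H_k = (kernel of ∂_k) / (image of ∂_{k+1}):

  H_1: rank ker ∂_1 − rank ∂_2 = (9 − 6) − 2 = 1, and the invariant factors of ∂_2 are all 1, so H_1 = Z.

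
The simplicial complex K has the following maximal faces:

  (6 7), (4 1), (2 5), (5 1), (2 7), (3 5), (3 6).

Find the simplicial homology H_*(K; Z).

H_0 = Z,  H_1 = Z.

Fix the vertex order 1 < 2 < 3 < 4 < 5 < 6 < 7 and write every simplex with vertices in increasing order. Then dim K = 1 and the simplices of K are:

  0-simplices (7): [1], [2], [3], [4], [5], [6], [7]
  1-simplices (7): [1,4], [1,5], [2,5], [2,7], [3,5], [3,6], [6,7]

Hence C_0 ≅ Z^7, C_1 ≅ Z^7.

Boundary ∂_1: C_1 → C_0 sends each edge [p,q] (with p < q) to q − p. For instance
  ∂[1,4] = [4] − [1].
The 7×7 boundary matrix has rank 6 and Smith normal form diag(1,1,1,1,1,1).

From H_k ≅ ker(∂_k) / im(∂_{k+1}) we obtain:

  H_0: rank C_0 − rank ∂_1 = 7 − 6 = 1, and the invariant factors of ∂_1 are all 1, so H_0 = Z.
  H_1: rank ker ∂_1 − rank ∂_2 = (7 − 6) − 0 = 1, and there is no ∂_2, so H_1 = Z.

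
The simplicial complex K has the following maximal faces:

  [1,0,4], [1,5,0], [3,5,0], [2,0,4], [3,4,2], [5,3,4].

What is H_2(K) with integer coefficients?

Take the total order 0 < 1 < 2 < 3 < 4 < 5 on the vertex set. Then K (dimension 2) consists of the simplices:

  0-simplices (6): [0], [1], [2], [3], [4], [5]
  1-simplices (12): [0,1], [0,2], [0,3], [0,4], [0,5], [1,4], [1,5], [2,3], [2,4], [3,4], [3,5], [4,5]
  2-simplices (6): [0,1,4], [0,1,5], [0,2,4], [0,3,5], [2,3,4], [3,4,5]

Hence C_0 ≅ Z^6, C_1 ≅ Z^12, C_2 ≅ Z^6.

Boundary ∂_1: C_1 → C_0 is given by ∂[p,q] = [q] − [p].
The 6×12 boundary matrix has rank 5 and Smith normal form diag(1,1,1,1,1).

Boundary ∂_2: C_2 → C_1 maps a triangle to the signed sum of its edges. For instance
  ∂[3,4,5] = [4,5] − [3,5] + [3,4],
  ∂[0,2,4] = [2,4] − [0,4] + [0,2].
The resulting 12×6 matrix has rank 6, and its Smith normal form has invariant factors (1,1,1,1,1,1).

Reading off H_k = ker ∂_k / im ∂_{k+1}:

  H_2: rank ker ∂_2 − rank ∂_3 = (6 − 6) − 0 = 0, and there is no ∂_3, so H_2 = 0.

(K is a triangulation of the cylinder S^1 x I.)

H_2 ≅ 0.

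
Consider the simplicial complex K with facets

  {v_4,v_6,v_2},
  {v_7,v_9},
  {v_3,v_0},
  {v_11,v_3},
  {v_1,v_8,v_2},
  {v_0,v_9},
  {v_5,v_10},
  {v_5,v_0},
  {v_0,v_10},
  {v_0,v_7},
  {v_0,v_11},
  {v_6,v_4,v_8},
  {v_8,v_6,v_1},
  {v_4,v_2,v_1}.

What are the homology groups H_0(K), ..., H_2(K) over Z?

Take the total order v_0 < v_1 < v_2 < v_3 < v_4 < v_5 < v_6 < v_7 < v_8 < v_9 < v_10 < v_11 on the vertex set. Then K (dimension 2) consists of the simplices:

  0-simplices (12): [v_0], [v_1], [v_2], [v_3], [v_4], [v_5], [v_6], [v_7], [v_8], [v_9], [v_10], [v_11]
  1-simplices (19): (19 of them)
  2-simplices (5): [v_1,v_2,v_4], [v_1,v_2,v_8], [v_1,v_6,v_8], [v_2,v_4,v_6], [v_4,v_6,v_8]

giving chain groups C_0 ≅ Z^12, C_1 ≅ Z^19, C_2 ≅ Z^5.

The boundary map ∂_1: C_1 → C_0 maps an edge to its endpoints' difference, ∂[p,q] = q − p. For instance
  ∂[v_5,v_10] = [v_10] − [v_5].
This gives a 12×19 integer matrix of rank 10; reducing to Smith normal form yields diagonal entries (1,1,1,1,1,1,1,1,1,1).

∂_2: C_2 → C_1 sends each 2-simplex [p,q,r] to [q,r] − [p,r] + [p,q]. For instance
  ∂[v_2,v_4,v_6] = [v_4,v_6] − [v_2,v_6] + [v_2,v_4],
  ∂[v_4,v_6,v_8] = [v_6,v_8] − [v_4,v_8] + [v_4,v_6].
The resulting 19×5 matrix has rank 5, and its Smith normal form has invariant factors (1,1,1,1,1).

Reading off H_k = ker ∂_k / im ∂_{k+1}:

  H_0: rank C_0 − rank ∂_1 = 12 − 10 = 2, and the invariant factors of ∂_1 are all 1, so H_0 ≅ Z^2.
  H_1: rank ker ∂_1 − rank ∂_2 = (19 − 10) − 5 = 4, and the invariant factors of ∂_2 are all 1, so H_1 ≅ Z^4.
  H_2: rank ker ∂_2 − rank ∂_3 = (5 − 5) − 0 = 0, and there is no ∂_3, so H_2 ≅ 0.

As a check, the Euler characteristic is 12 − 19 + 5 = -2, which agrees with 2 − 4 + 0 = -2.

H_0 ≅ Z^2,  H_1 ≅ Z^4,  H_2 = 0.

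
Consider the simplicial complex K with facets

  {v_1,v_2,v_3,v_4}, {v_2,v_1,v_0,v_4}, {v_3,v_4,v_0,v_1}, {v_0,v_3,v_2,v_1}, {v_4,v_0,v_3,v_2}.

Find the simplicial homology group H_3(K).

H_3 ≅ Z.

K has 5 vertices, 10 edges, 10 triangles, 5 3-simplices.
rank ∂_3 = 4, rank ∂_4 = 0 ⇒ b_3 = 5 − 4 − 0 = 1. So H_3 = Z.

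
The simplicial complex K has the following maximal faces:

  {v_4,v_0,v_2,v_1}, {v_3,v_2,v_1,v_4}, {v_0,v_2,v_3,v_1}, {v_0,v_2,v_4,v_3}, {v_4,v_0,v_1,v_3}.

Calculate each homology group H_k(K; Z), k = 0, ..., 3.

H_0 = Z,  H_1 = 0,  H_2 = 0,  H_3 = Z.

Fix the vertex order v_0 < v_1 < v_2 < v_3 < v_4 and write every simplex with vertices in increasing order. Then dim K = 3 and the simplices of K are:

  0-simplices (5): [v_0], [v_1], [v_2], [v_3], [v_4]
  1-simplices (10): [v_0,v_1], [v_0,v_2], [v_0,v_3], [v_0,v_4], [v_1,v_2], [v_1,v_3], [v_1,v_4], [v_2,v_3], [v_2,v_4], [v_3,v_4]
  2-simplices (10): [v_0,v_1,v_2], [v_0,v_1,v_3], [v_0,v_1,v_4], [v_0,v_2,v_3], [v_0,v_2,v_4], [v_0,v_3,v_4], [v_1,v_2,v_3], [v_1,v_2,v_4], [v_1,v_3,v_4], [v_2,v_3,v_4]
  3-simplices (5): [v_0,v_1,v_2,v_3], [v_0,v_1,v_2,v_4], [v_0,v_1,v_3,v_4], [v_0,v_2,v_3,v_4], [v_1,v_2,v_3,v_4]

Hence C_0 ≅ Z^5, C_1 ≅ Z^10, C_2 ≅ Z^10, C_3 ≅ Z^5.

∂_1: C_1 → C_0 maps an edge to its endpoints' difference, ∂[p,q] = q − p. For instance
  ∂[v_2,v_3] = [v_3] − [v_2].
The 5×10 boundary matrix has rank 4 and Smith normal form diag(1,1,1,1).

∂_2: C_2 → C_1 acts by ∂[p,q,r] = [q,r] − [p,r] + [p,q]. For instance
  ∂[v_0,v_1,v_3] = [v_1,v_3] − [v_0,v_3] + [v_0,v_1],
  ∂[v_1,v_2,v_3] = [v_2,v_3] − [v_1,v_3] + [v_1,v_2].
As a 10×10 matrix over Z this has rank 6, with invariant factors (1,1,1,1,1,1).

∂_3: C_3 → C_2 sends each 3-simplex σ to the alternating sum Σ_i (−1)^i (σ with its i-th vertex removed). For instance
  ∂[v_0,v_1,v_2,v_4] = [v_1,v_2,v_4] − [v_0,v_2,v_4] + [v_0,v_1,v_4] − [v_0,v_1,v_2],
  ∂[v_0,v_2,v_3,v_4] = [v_2,v_3,v_4] − [v_0,v_3,v_4] + [v_0,v_2,v_4] − [v_0,v_2,v_3].
The resulting 10×5 matrix has rank 4, and its Smith normal form has invariant factors (1,1,1,1).

Reading off H_k = ker ∂_k / im ∂_{k+1}:

  H_0: rank C_0 − rank ∂_1 = 5 − 4 = 1, and the invariant factors of ∂_1 are all 1, so H_0 = Z.
  H_1: rank ker ∂_1 − rank ∂_2 = (10 − 4) − 6 = 0, and the invariant factors of ∂_2 are all 1, so H_1 = 0.
  H_2: rank ker ∂_2 − rank ∂_3 = (10 − 6) − 4 = 0, and the invariant factors of ∂_3 are all 1, so H_2 = 0.
  H_3: rank ker ∂_3 − rank ∂_4 = (5 − 4) − 0 = 1, and there is no ∂_4, so H_3 = Z.

(K is a triangulation of the 3-sphere S^3.)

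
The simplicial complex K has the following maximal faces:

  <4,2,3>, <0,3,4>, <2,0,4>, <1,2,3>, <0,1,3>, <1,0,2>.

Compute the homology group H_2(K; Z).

Fix the vertex order 0 < 1 < 2 < 3 < 4 and write every simplex with vertices in increasing order. Then dim K = 2 and the simplices of K are:

  0-simplices (5): [0], [1], [2], [3], [4]
  1-simplices (9): [0,1], [0,2], [0,3], [0,4], [1,2], [1,3], [2,3], [2,4], [3,4]
  2-simplices (6): [0,1,2], [0,1,3], [0,2,4], [0,3,4], [1,2,3], [2,3,4]

Hence C_0 ≅ Z^5, C_1 ≅ Z^9, C_2 ≅ Z^6.

∂_1: C_1 → C_0 maps an edge to its endpoints' difference, ∂[p,q] = q − p. For instance
  ∂[0,1] = [1] − [0].
The 5×9 boundary matrix has rank 4 and Smith normal form diag(1,1,1,1).

∂_2: C_2 → C_1 sends each 2-simplex [p,q,r] to [q,r] − [p,r] + [p,q]. For instance
  ∂[0,2,4] = [2,4] − [0,4] + [0,2],
  ∂[0,1,3] = [1,3] − [0,3] + [0,1].
This gives a 9×6 integer matrix of rank 5; reducing to Smith normal form yields diagonal entries (1,1,1,1,1).

Computing H_k = (kernel of ∂_k) / (image of ∂_{k+1}):

  H_2: rank ker ∂_2 − rank ∂_3 = (6 − 5) − 0 = 1, and there is no ∂_3, so H_2 ≅ Z.

(K is a triangulation of the 2-sphere S^2.)

H_2 ≅ Z.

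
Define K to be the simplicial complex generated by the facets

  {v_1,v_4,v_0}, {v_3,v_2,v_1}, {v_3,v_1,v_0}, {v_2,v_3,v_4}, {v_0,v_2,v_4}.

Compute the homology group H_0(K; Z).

H_0 = Z.

Take the total order v_0 < v_1 < v_2 < v_3 < v_4 on the vertex set. Then K (dimension 2) consists of the simplices:

  0-simplices (5): [v_0], [v_1], [v_2], [v_3], [v_4]
  1-simplices (10): [v_0,v_1], [v_0,v_2], [v_0,v_3], [v_0,v_4], [v_1,v_2], [v_1,v_3], [v_1,v_4], [v_2,v_3], [v_2,v_4], [v_3,v_4]
  2-simplices (5): [v_0,v_1,v_3], [v_0,v_1,v_4], [v_0,v_2,v_4], [v_1,v_2,v_3], [v_2,v_3,v_4]

Hence C_0 ≅ Z^5, C_1 ≅ Z^10, C_2 ≅ Z^5.

∂_1: C_1 → C_0 sends each edge [p,q] (with p < q) to q − p.
The 5×10 boundary matrix has rank 4 and Smith normal form diag(1,1,1,1).

∂_2: C_2 → C_1 maps a triangle to the signed sum of its edges. For instance
  ∂[v_0,v_1,v_3] = [v_1,v_3] − [v_0,v_3] + [v_0,v_1],
  ∂[v_0,v_1,v_4] = [v_1,v_4] − [v_0,v_4] + [v_0,v_1].
As a 10×5 matrix over Z this has rank 5, with invariant factors (1,1,1,1,1).

Now H_k = ker ∂_k / im ∂_{k+1}, so:

  H_0: rank C_0 − rank ∂_1 = 5 − 4 = 1, and the invariant factors of ∂_1 are all 1, so H_0 ≅ Z.

(K is a triangulation of the Möbius band.)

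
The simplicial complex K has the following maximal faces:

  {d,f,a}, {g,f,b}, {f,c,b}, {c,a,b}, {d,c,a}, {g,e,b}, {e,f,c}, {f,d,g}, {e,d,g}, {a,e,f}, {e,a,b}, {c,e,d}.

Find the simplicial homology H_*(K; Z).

H_0 = Z,  H_1 = Z_2,  H_2 = 0.

We work with the vertex ordering a < b < c < d < e < f < g. The simplices of K, each written with vertices in increasing order, are:

  0-simplices (7): a, b, c, d, e, f, g
  1-simplices (18): ab, ac, ad, ae, af, bc, be, bf, bg, cd, ce, cf, de, df, dg, ef, eg, fg
  2-simplices (12): abc, abe, acd, adf, aef, bcf, beg, bfg, cde, cef, deg, dfg

Hence C_0 ≅ Z^7, C_1 ≅ Z^18, C_2 ≅ Z^12.

∂_1: C_1 → C_0 sends each edge [p,q] (with p < q) to q − p. For instance
  ∂de = e − d.
The resulting 7×18 matrix has rank 6, and its Smith normal form has invariant factors (1,1,1,1,1,1).

∂_2: C_2 → C_1 sends each 2-simplex [p,q,r] to [q,r] − [p,r] + [p,q]. For instance
  ∂dfg = fg − dg + df,
  ∂adf = df − af + ad.
As a 18×12 matrix over Z this has rank 12, with invariant factors (1,1,1,1,1,1,1,1,1,1,1,2).

From H_k ≅ ker(∂_k) / im(∂_{k+1}) we obtain:

  H_0: rank C_0 − rank ∂_1 = 7 − 6 = 1, and the invariant factors of ∂_1 are all 1, so H_0 = Z.
  H_1: rank ker ∂_1 − rank ∂_2 = (18 − 6) − 12 = 0, and ∂_2 has invariant factor 2 > 1, so H_1 = Z_2.
  H_2: rank ker ∂_2 − rank ∂_3 = (12 − 12) − 0 = 0, and there is no ∂_3, so H_2 = 0.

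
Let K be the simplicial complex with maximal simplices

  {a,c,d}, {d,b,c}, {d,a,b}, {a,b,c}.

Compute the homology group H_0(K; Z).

Take the total order a < b < c < d on the vertex set. Then K (dimension 2) consists of the simplices:

  0-simplices (4): a, b, c, d
  1-simplices (6): ab, ac, ad, bc, bd, cd
  2-simplices (4): abc, abd, acd, bcd

Hence C_0 ≅ Z^4, C_1 ≅ Z^6, C_2 ≅ Z^4.

∂_1: C_1 → C_0 sends each edge [p,q] (with p < q) to q − p.
The resulting 4×6 matrix has rank 3, and its Smith normal form has invariant factors (1,1,1).

∂_2: C_2 → C_1 maps a triangle to the signed sum of its edges. For instance
  ∂acd = cd − ad + ac,
  ∂bcd = cd − bd + bc.
The resulting 6×4 matrix has rank 3, and its Smith normal form has invariant factors (1,1,1).

Now H_k = ker ∂_k / im ∂_{k+1}, so:

  H_0: rank C_0 − rank ∂_1 = 4 − 3 = 1, and the invariant factors of ∂_1 are all 1, so H_0 ≅ Z.

H_0 = Z.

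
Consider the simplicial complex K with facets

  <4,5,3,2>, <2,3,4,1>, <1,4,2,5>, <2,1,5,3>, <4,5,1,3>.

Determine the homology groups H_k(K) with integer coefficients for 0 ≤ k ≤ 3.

H_0 ≅ Z,  H_1 = 0,  H_2 = 0,  H_3 ≅ Z.

Fix the vertex order 1 < 2 < 3 < 4 < 5 and write every simplex with vertices in increasing order. Then dim K = 3 and the simplices of K are:

  0-simplices (5): [1], [2], [3], [4], [5]
  1-simplices (10): [1,2], [1,3], [1,4], [1,5], [2,3], [2,4], [2,5], [3,4], [3,5], [4,5]
  2-simplices (10): [1,2,3], [1,2,4], [1,2,5], [1,3,4], [1,3,5], [1,4,5], [2,3,4], [2,3,5], [2,4,5], [3,4,5]
  3-simplices (5): [1,2,3,4], [1,2,3,5], [1,2,4,5], [1,3,4,5], [2,3,4,5]

giving chain groups C_0 ≅ Z^5, C_1 ≅ Z^10, C_2 ≅ Z^10, C_3 ≅ Z^5.

Boundary ∂_1: C_1 → C_0 sends each edge [p,q] (with p < q) to q − p.
The resulting 5×10 matrix has rank 4, and its Smith normal form has invariant factors (1,1,1,1).

The boundary map ∂_2: C_2 → C_1 maps a triangle to the signed sum of its edges. For instance
  ∂[2,4,5] = [4,5] − [2,5] + [2,4],
  ∂[1,3,4] = [3,4] − [1,4] + [1,3].
The 10×10 boundary matrix has rank 6 and Smith normal form diag(1,1,1,1,1,1).

∂_3: C_3 → C_2 sends each 3-simplex σ to the alternating sum Σ_i (−1)^i (σ with its i-th vertex removed). For instance
  ∂[1,2,3,5] = [2,3,5] − [1,3,5] + [1,2,5] − [1,2,3],
  ∂[1,2,3,4] = [2,3,4] − [1,3,4] + [1,2,4] − [1,2,3].
This gives a 10×5 integer matrix of rank 4; reducing to Smith normal form yields diagonal entries (1,1,1,1).

From H_k ≅ ker(∂_k) / im(∂_{k+1}) we obtain:

  H_0: rank C_0 − rank ∂_1 = 5 − 4 = 1, and the invariant factors of ∂_1 are all 1, so H_0 ≅ Z.
  H_1: rank ker ∂_1 − rank ∂_2 = (10 − 4) − 6 = 0, and the invariant factors of ∂_2 are all 1, so H_1 ≅ 0.
  H_2: rank ker ∂_2 − rank ∂_3 = (10 − 6) − 4 = 0, and the invariant factors of ∂_3 are all 1, so H_2 ≅ 0.
  H_3: rank ker ∂_3 − rank ∂_4 = (5 − 4) − 0 = 1, and there is no ∂_4, so H_3 ≅ Z.

(K is a triangulation of the 3-sphere S^3.)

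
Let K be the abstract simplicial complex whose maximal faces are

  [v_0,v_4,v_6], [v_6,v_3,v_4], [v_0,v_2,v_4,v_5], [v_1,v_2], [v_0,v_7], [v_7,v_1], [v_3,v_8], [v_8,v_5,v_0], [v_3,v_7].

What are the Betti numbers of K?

b_0 = 1, b_1 = 3, b_2 = 0, b_3 = 0.

K has 9 vertices, 17 edges, 7 triangles, 1 3-simplex.
rank ∂_0 = 0, rank ∂_1 = 8 ⇒ b_0 = 9 − 0 − 8 = 1; all invariant factors of ∂_1 are 1 so no torsion. So H_0 ≅ Z.
rank ∂_1 = 8, rank ∂_2 = 6 ⇒ b_1 = 17 − 8 − 6 = 3; all invariant factors of ∂_2 are 1 so no torsion. So H_1 ≅ Z^3.
rank ∂_2 = 6, rank ∂_3 = 1 ⇒ b_2 = 7 − 6 − 1 = 0; all invariant factors of ∂_3 are 1 so no torsion. So H_2 ≅ 0.
rank ∂_3 = 1, rank ∂_4 = 0 ⇒ b_3 = 1 − 1 − 0 = 0. So H_3 ≅ 0.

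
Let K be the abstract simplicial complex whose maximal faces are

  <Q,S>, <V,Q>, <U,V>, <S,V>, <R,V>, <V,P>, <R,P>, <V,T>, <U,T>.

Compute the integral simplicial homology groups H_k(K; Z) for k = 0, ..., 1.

Take the total order P < Q < R < S < T < U < V on the vertex set. Then K (dimension 1) consists of the simplices:

  0-simplices (7): P, Q, R, S, T, U, V
  1-simplices (9): PR, PV, QS, QV, RV, SV, TU, TV, UV

so the chain groups are C_0 ≅ Z^7, C_1 ≅ Z^9.

Boundary ∂_1: C_1 → C_0 maps an edge to its endpoints' difference, ∂[p,q] = q − p.
The resulting 7×9 matrix has rank 6, and its Smith normal form has invariant factors (1,1,1,1,1,1).

Computing H_k = (kernel of ∂_k) / (image of ∂_{k+1}):

  H_0: rank C_0 − rank ∂_1 = 7 − 6 = 1, and the invariant factors of ∂_1 are all 1, so H_0 ≅ Z.
  H_1: rank ker ∂_1 − rank ∂_2 = (9 − 6) − 0 = 3, and there is no ∂_2, so H_1 ≅ Z^3.

(K is a triangulation of a wedge of 3 circles.)

H_0 = Z,  H_1 = Z^3.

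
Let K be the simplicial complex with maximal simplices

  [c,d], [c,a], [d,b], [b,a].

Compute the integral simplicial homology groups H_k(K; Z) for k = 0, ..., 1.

Order the vertices as a < b < c < d. Listing each simplex with vertices in this order, K has dimension 1 with simplices:

  0-simplices (4): a, b, c, d
  1-simplices (4): ab, ac, bd, cd

Hence C_0 ≅ Z^4, C_1 ≅ Z^4.

The boundary map ∂_1: C_1 → C_0 sends each edge [p,q] (with p < q) to q − p.
As a 4×4 matrix over Z this has rank 3, with invariant factors (1,1,1).

Computing H_k = (kernel of ∂_k) / (image of ∂_{k+1}):

  H_0: rank C_0 − rank ∂_1 = 4 − 3 = 1, and the invariant factors of ∂_1 are all 1, so H_0 = Z.
  H_1: rank ker ∂_1 − rank ∂_2 = (4 − 3) − 0 = 1, and there is no ∂_2, so H_1 = Z.

As a check, the Euler characteristic is 4 − 4 = 0, which agrees with 1 − 1 = 0.

H_0 ≅ Z,  H_1 ≅ Z.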